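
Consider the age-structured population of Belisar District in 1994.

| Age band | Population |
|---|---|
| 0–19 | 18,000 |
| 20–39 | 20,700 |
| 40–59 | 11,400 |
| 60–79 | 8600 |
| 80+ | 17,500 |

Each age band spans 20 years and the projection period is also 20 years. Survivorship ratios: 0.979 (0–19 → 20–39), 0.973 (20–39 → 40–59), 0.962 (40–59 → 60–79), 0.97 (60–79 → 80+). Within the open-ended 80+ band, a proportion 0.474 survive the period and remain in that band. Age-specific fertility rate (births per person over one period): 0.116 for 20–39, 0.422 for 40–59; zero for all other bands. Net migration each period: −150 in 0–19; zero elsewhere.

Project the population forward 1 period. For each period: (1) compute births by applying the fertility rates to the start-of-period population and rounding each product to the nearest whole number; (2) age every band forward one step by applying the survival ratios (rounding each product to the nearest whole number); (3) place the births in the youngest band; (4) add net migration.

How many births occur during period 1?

7212

Call the groups 1 to 5, youngest first.
Period 1:
Births: 20700 × 0.116 = 2401  |  11400 × 0.422 = 4811 — total 7212
Group 2: 18000 × 0.979 = 17622
Group 3: 20700 × 0.973 = 20141
Group 4: 11400 × 0.962 = 10967
Group 5: 8600 × 0.97 + 17500 × 0.474 = 8342 + 8295 = 16637
Net migration: Group 1 − 150 → 7062
Giving 7062 / 17622 / 20141 / 10967 / 16637.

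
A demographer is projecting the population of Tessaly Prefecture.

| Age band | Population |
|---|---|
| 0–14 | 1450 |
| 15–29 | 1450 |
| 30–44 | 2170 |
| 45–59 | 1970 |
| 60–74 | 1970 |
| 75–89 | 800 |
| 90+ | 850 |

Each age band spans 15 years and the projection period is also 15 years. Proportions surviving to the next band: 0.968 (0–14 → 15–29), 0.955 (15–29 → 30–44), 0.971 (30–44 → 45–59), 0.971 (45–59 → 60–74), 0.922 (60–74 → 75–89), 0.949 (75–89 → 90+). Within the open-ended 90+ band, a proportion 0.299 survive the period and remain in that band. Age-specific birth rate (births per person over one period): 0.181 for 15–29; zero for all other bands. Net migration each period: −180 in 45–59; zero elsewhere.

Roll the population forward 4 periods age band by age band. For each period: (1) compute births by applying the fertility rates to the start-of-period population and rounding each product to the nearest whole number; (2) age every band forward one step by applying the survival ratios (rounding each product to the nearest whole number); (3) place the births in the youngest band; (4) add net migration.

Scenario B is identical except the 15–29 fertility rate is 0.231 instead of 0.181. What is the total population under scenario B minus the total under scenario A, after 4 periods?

(Bands numbered youngest = 1 to oldest = 7.)
Period 1:
Births: 1450 * 0.181 = 262
Band 2: 1450 * 0.968 = 1404
Band 3: 1450 * 0.955 = 1385
Band 4: 2170 * 0.971 = 2107
Band 5: 1970 * 0.971 = 1913
Band 6: 1970 * 0.922 = 1816
Band 7: 800 * 0.949 + 850 * 0.299 = 759 + 254 = 1013
Net migration: Band 4 − 180 → 1927
Population now: 0–14=262, 15–29=1404, 30–44=1385, 45–59=1927, 60–74=1913, 75–89=1816, 90+=1013
Period 2:
Births: 1404 * 0.181 = 254
Band 2: 262 * 0.968 = 254
Band 3: 1404 * 0.955 = 1341
Band 4: 1385 * 0.971 = 1345
Band 5: 1927 * 0.971 = 1871
Band 6: 1913 * 0.922 = 1764
Band 7: 1816 * 0.949 + 1013 * 0.299 = 1723 + 303 = 2026
Net migration: Band 4 − 180 → 1165
Population now: 0–14=254, 15–29=254, 30–44=1341, 45–59=1165, 60–74=1871, 75–89=1764, 90+=2026
Period 3:
Births: 254 * 0.181 = 46
Band 2: 254 * 0.968 = 246
Band 3: 254 * 0.955 = 243
Band 4: 1341 * 0.971 = 1302
Band 5: 1165 * 0.971 = 1131
Band 6: 1871 * 0.922 = 1725
Band 7: 1764 * 0.949 + 2026 * 0.299 = 1674 + 606 = 2280
Net migration: Band 4 − 180 → 1122
Population now: 0–14=46, 15–29=246, 30–44=243, 45–59=1122, 60–74=1131, 75–89=1725, 90+=2280
Period 4:
Births: 246 * 0.181 = 45
Band 2: 46 * 0.968 = 45
Band 3: 246 * 0.955 = 235
Band 4: 243 * 0.971 = 236
Band 5: 1122 * 0.971 = 1089
Band 6: 1131 * 0.922 = 1043
Band 7: 1725 * 0.949 + 2280 * 0.299 = 1637 + 682 = 2319
Net migration: Band 4 − 180 → 56
Population now: 0–14=45, 15–29=45, 30–44=235, 45–59=56, 60–74=1089, 75–89=1043, 90+=2319
Scenario A total after 4 periods: 4832
Scenario B projection —
Period 1:
Births: 1450 * 0.231 = 335
Band 2: 1450 * 0.968 = 1404
Band 3: 1450 * 0.955 = 1385
Band 4: 2170 * 0.971 = 2107
Band 5: 1970 * 0.971 = 1913
Band 6: 1970 * 0.922 = 1816
Band 7: 800 * 0.949 + 850 * 0.299 = 759 + 254 = 1013
Net migration: Band 4 − 180 → 1927
Population now: 0–14=335, 15–29=1404, 30–44=1385, 45–59=1927, 60–74=1913, 75–89=1816, 90+=1013
Period 2:
Births: 1404 * 0.231 = 324
Band 2: 335 * 0.968 = 324
Band 3: 1404 * 0.955 = 1341
Band 4: 1385 * 0.971 = 1345
Band 5: 1927 * 0.971 = 1871
Band 6: 1913 * 0.922 = 1764
Band 7: 1816 * 0.949 + 1013 * 0.299 = 1723 + 303 = 2026
Net migration: Band 4 − 180 → 1165
Population now: 0–14=324, 15–29=324, 30–44=1341, 45–59=1165, 60–74=1871, 75–89=1764, 90+=2026
Period 3:
Births: 324 * 0.231 = 75
Band 2: 324 * 0.968 = 314
Band 3: 324 * 0.955 = 309
Band 4: 1341 * 0.971 = 1302
Band 5: 1165 * 0.971 = 1131
Band 6: 1871 * 0.922 = 1725
Band 7: 1764 * 0.949 + 2026 * 0.299 = 1674 + 606 = 2280
Net migration: Band 4 − 180 → 1122
Population now: 0–14=75, 15–29=314, 30–44=309, 45–59=1122, 60–74=1131, 75–89=1725, 90+=2280
Period 4:
Births: 314 * 0.231 = 73
Band 2: 75 * 0.968 = 73
Band 3: 314 * 0.955 = 300
Band 4: 309 * 0.971 = 300
Band 5: 1122 * 0.971 = 1089
Band 6: 1131 * 0.922 = 1043
Band 7: 1725 * 0.949 + 2280 * 0.299 = 1637 + 682 = 2319
Net migration: Band 4 − 180 → 120
Population now: 0–14=73, 15–29=73, 30–44=300, 45–59=120, 60–74=1089, 75–89=1043, 90+=2319
Scenario B total after 4 periods: 5017
Difference B − A = 5017 − 4832 = 185

185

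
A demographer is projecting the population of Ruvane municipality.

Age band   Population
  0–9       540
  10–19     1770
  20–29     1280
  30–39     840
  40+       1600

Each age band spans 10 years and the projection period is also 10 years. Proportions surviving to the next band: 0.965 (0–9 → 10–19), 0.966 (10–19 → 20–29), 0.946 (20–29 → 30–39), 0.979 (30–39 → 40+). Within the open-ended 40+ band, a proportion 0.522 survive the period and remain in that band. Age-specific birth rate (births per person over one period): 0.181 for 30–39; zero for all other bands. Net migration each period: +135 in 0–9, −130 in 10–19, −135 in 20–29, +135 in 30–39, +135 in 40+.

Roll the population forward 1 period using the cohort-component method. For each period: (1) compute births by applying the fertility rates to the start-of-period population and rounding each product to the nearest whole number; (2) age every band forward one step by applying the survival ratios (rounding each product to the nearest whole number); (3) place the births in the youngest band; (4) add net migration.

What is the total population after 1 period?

Period 1:
Births: 840 * 0.181 = 152
10–19: 540 * 0.965 = 521
20–29: 1770 * 0.966 = 1710
30–39: 1280 * 0.946 = 1211
40+: 840 * 0.979 + 1600 * 0.522 = 822 + 835 = 1657
Net migration: 0–9 + 135 → 287; 10–19 − 130 → 391; 20–29 − 135 → 1575; 30–39 + 135 → 1346; 40+ + 135 → 1792
→ [287, 391, 1575, 1346, 1792]
Total after period 1: 287 + 391 + 1575 + 1346 + 1792 = 5391

5391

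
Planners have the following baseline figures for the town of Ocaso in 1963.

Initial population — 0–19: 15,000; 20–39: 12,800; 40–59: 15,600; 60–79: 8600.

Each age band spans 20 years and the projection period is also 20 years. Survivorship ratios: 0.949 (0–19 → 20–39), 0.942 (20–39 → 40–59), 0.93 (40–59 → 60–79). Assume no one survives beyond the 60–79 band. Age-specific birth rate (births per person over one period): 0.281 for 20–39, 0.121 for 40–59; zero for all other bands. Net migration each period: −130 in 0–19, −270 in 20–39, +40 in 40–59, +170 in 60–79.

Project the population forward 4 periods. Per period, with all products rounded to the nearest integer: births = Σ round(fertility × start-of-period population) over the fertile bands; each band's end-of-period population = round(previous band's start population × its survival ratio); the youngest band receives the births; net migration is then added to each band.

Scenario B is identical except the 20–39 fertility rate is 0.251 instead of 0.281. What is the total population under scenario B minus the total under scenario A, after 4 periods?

— Period 1 —
Births: 12800 × 0.281 = 3597, 15600 × 0.121 = 1888 → 5485
20–39: 15000 × 0.949 = 14235
40–59: 12800 × 0.942 = 12058
60–79: 15600 × 0.93 = 14508
Net migration: 0–19 − 130 → 5355; 20–39 − 270 → 13965; 40–59 + 40 → 12098; 60–79 + 170 → 14678
Giving 5355 / 13965 / 12098 / 14678.
— Period 2 —
Births: 13965 × 0.281 = 3924, 12098 × 0.121 = 1464 → 5388
20–39: 5355 × 0.949 = 5082
40–59: 13965 × 0.942 = 13155
60–79: 12098 × 0.93 = 11251
Net migration: 0–19 − 130 → 5258; 20–39 − 270 → 4812; 40–59 + 40 → 13195; 60–79 + 170 → 11421
Giving 5258 / 4812 / 13195 / 11421.
— Period 3 —
Births: 4812 × 0.281 = 1352, 13195 × 0.121 = 1597 → 2949
20–39: 5258 × 0.949 = 4990
40–59: 4812 × 0.942 = 4533
60–79: 13195 × 0.93 = 12271
Net migration: 0–19 − 130 → 2819; 20–39 − 270 → 4720; 40–59 + 40 → 4573; 60–79 + 170 → 12441
Giving 2819 / 4720 / 4573 / 12441.
— Period 4 —
Births: 4720 × 0.281 = 1326, 4573 × 0.121 = 553 → 1879
20–39: 2819 × 0.949 = 2675
40–59: 4720 × 0.942 = 4446
60–79: 4573 × 0.93 = 4253
Net migration: 0–19 − 130 → 1749; 20–39 − 270 → 2405; 40–59 + 40 → 4486; 60–79 + 170 → 4423
Giving 1749 / 2405 / 4486 / 4423.
Scenario A total after 4 periods: 13063
Scenario B projection —
— Period 1 —
Births: 12800 × 0.251 = 3213, 15600 × 0.121 = 1888 → 5101
20–39: 15000 × 0.949 = 14235
40–59: 12800 × 0.942 = 12058
60–79: 15600 × 0.93 = 14508
Net migration: 0–19 − 130 → 4971; 20–39 − 270 → 13965; 40–59 + 40 → 12098; 60–79 + 170 → 14678
Giving 4971 / 13965 / 12098 / 14678.
— Period 2 —
Births: 13965 × 0.251 = 3505, 12098 × 0.121 = 1464 → 4969
20–39: 4971 × 0.949 = 4717
40–59: 13965 × 0.942 = 13155
60–79: 12098 × 0.93 = 11251
Net migration: 0–19 − 130 → 4839; 20–39 − 270 → 4447; 40–59 + 40 → 13195; 60–79 + 170 → 11421
Giving 4839 / 4447 / 13195 / 11421.
— Period 3 —
Births: 4447 × 0.251 = 1116, 13195 × 0.121 = 1597 → 2713
20–39: 4839 × 0.949 = 4592
40–59: 4447 × 0.942 = 4189
60–79: 13195 × 0.93 = 12271
Net migration: 0–19 − 130 → 2583; 20–39 − 270 → 4322; 40–59 + 40 → 4229; 60–79 + 170 → 12441
Giving 2583 / 4322 / 4229 / 12441.
— Period 4 —
Births: 4322 × 0.251 = 1085, 4229 × 0.121 = 512 → 1597
20–39: 2583 × 0.949 = 2451
40–59: 4322 × 0.942 = 4071
60–79: 4229 × 0.93 = 3933
Net migration: 0–19 − 130 → 1467; 20–39 − 270 → 2181; 40–59 + 40 → 4111; 60–79 + 170 → 4103
Giving 1467 / 2181 / 4111 / 4103.
Scenario B total after 4 periods: 11862
Difference B − A = 11862 − 13063 = -1201

-1201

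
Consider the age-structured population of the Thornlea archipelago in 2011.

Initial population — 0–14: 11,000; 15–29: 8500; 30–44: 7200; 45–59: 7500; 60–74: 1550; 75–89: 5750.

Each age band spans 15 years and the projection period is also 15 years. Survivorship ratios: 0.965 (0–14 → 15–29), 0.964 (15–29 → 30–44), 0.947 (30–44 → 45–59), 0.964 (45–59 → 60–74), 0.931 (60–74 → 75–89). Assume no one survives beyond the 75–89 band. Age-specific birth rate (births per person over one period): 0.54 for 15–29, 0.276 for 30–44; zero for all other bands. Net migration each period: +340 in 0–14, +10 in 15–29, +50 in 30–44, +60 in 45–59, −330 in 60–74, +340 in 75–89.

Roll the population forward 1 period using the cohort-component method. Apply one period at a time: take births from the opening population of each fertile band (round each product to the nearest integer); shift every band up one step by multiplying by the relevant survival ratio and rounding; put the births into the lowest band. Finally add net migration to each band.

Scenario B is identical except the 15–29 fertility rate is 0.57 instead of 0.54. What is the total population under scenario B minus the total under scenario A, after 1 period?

— Period 1 —
Births: 8500 × 0.54 = 4590  |  7200 × 0.276 = 1987 ⇒ total 6577
15–29: 11000 × 0.965 = 10615
30–44: 8500 × 0.964 = 8194
45–59: 7200 × 0.947 = 6818
60–74: 7500 × 0.964 = 7230
75–89: 1550 × 0.931 = 1443
Net migration: 0–14 + 340 → 6917; 15–29 + 10 → 10625; 30–44 + 50 → 8244; 45–59 + 60 → 6878; 60–74 − 330 → 6900; 75–89 + 340 → 1783
Population now: 0–14=6917, 15–29=10625, 30–44=8244, 45–59=6878, 60–74=6900, 75–89=1783
Scenario A total after 1 period: 41347
Scenario B projection —
— Period 1 —
Births: 8500 × 0.57 = 4845  |  7200 × 0.276 = 1987 ⇒ total 6832
15–29: 11000 × 0.965 = 10615
30–44: 8500 × 0.964 = 8194
45–59: 7200 × 0.947 = 6818
60–74: 7500 × 0.964 = 7230
75–89: 1550 × 0.931 = 1443
Net migration: 0–14 + 340 → 7172; 15–29 + 10 → 10625; 30–44 + 50 → 8244; 45–59 + 60 → 6878; 60–74 − 330 → 6900; 75–89 + 340 → 1783
Population now: 0–14=7172, 15–29=10625, 30–44=8244, 45–59=6878, 60–74=6900, 75–89=1783
Scenario B total after 1 period: 41602
Difference B − A = 41602 − 41347 = 255

255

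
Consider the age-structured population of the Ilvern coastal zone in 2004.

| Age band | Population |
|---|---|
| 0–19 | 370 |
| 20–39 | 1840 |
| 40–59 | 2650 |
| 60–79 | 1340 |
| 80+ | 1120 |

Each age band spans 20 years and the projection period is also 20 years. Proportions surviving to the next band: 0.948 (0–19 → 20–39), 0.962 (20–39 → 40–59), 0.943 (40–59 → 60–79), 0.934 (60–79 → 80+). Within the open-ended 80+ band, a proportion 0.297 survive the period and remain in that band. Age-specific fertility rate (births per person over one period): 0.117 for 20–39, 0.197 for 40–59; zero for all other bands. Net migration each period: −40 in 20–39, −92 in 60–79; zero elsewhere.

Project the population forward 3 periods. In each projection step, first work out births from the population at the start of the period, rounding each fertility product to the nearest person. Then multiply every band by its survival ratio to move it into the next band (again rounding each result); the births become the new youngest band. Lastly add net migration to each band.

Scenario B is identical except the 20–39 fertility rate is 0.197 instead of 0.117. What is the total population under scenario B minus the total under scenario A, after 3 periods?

Numbering the groups 1..5 from youngest to oldest:
After projecting period 1:
Births: 1840 * 0.117 = 215 ; 2650 * 0.197 = 522 → total 737
Group 2: 370 * 0.948 = 351
Group 3: 1840 * 0.962 = 1770
Group 4: 2650 * 0.943 = 2499
Group 5: 1340 * 0.934 + 1120 * 0.297 = 1252 + 333 = 1585
Net migration: Group 2 − 40 → 311; Group 4 − 92 → 2407
Population now: 0–19=737, 20–39=311, 40–59=1770, 60–79=2407, 80+=1585
After projecting period 2:
Births: 311 * 0.117 = 36 ; 1770 * 0.197 = 349 → total 385
Group 2: 737 * 0.948 = 699
Group 3: 311 * 0.962 = 299
Group 4: 1770 * 0.943 = 1669
Group 5: 2407 * 0.934 + 1585 * 0.297 = 2248 + 471 = 2719
Net migration: Group 2 − 40 → 659; Group 4 − 92 → 1577
Population now: 0–19=385, 20–39=659, 40–59=299, 60–79=1577, 80+=2719
After projecting period 3:
Births: 659 * 0.117 = 77 ; 299 * 0.197 = 59 → total 136
Group 2: 385 * 0.948 = 365
Group 3: 659 * 0.962 = 634
Group 4: 299 * 0.943 = 282
Group 5: 1577 * 0.934 + 2719 * 0.297 = 1473 + 808 = 2281
Net migration: Group 2 − 40 → 325; Group 4 − 92 → 190
Population now: 0–19=136, 20–39=325, 40–59=634, 60–79=190, 80+=2281
Scenario A total after 3 periods: 3566
Scenario B projection —
After projecting period 1:
Births: 1840 * 0.197 = 362 ; 2650 * 0.197 = 522 → total 884
Group 2: 370 * 0.948 = 351
Group 3: 1840 * 0.962 = 1770
Group 4: 2650 * 0.943 = 2499
Group 5: 1340 * 0.934 + 1120 * 0.297 = 1252 + 333 = 1585
Net migration: Group 2 − 40 → 311; Group 4 − 92 → 2407
Population now: 0–19=884, 20–39=311, 40–59=1770, 60–79=2407, 80+=1585
After projecting period 2:
Births: 311 * 0.197 = 61 ; 1770 * 0.197 = 349 → total 410
Group 2: 884 * 0.948 = 838
Group 3: 311 * 0.962 = 299
Group 4: 1770 * 0.943 = 1669
Group 5: 2407 * 0.934 + 1585 * 0.297 = 2248 + 471 = 2719
Net migration: Group 2 − 40 → 798; Group 4 − 92 → 1577
Population now: 0–19=410, 20–39=798, 40–59=299, 60–79=1577, 80+=2719
After projecting period 3:
Births: 798 * 0.197 = 157 ; 299 * 0.197 = 59 → total 216
Group 2: 410 * 0.948 = 389
Group 3: 798 * 0.962 = 768
Group 4: 299 * 0.943 = 282
Group 5: 1577 * 0.934 + 2719 * 0.297 = 1473 + 808 = 2281
Net migration: Group 2 − 40 → 349; Group 4 − 92 → 190
Population now: 0–19=216, 20–39=349, 40–59=768, 60–79=190, 80+=2281
Scenario B total after 3 periods: 3804
Difference B − A = 3804 − 3566 = 238

238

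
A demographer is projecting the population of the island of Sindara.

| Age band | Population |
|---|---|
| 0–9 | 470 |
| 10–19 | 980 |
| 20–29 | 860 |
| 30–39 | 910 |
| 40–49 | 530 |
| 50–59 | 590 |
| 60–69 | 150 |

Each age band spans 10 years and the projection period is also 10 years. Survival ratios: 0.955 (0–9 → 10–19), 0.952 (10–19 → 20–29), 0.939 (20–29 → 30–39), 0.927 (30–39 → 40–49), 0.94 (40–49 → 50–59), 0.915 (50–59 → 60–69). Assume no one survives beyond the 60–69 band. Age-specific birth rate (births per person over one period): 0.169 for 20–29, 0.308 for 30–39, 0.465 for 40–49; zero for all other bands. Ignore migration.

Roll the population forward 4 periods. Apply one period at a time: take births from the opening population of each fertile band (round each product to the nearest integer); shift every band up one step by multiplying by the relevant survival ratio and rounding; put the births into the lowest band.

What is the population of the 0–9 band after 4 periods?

— Period 1 —
Births: 860 × 0.169 = 145  |  910 × 0.308 = 280  |  530 × 0.465 = 246 — total 671
10–19: 470 × 0.955 = 449
20–29: 980 × 0.952 = 933
30–39: 860 × 0.939 = 808
40–49: 910 × 0.927 = 844
50–59: 530 × 0.94 = 498
60–69: 590 × 0.915 = 540
Population now: 0–9=671, 10–19=449, 20–29=933, 30–39=808, 40–49=844, 50–59=498, 60–69=540
— Period 2 —
Births: 933 × 0.169 = 158  |  808 × 0.308 = 249  |  844 × 0.465 = 392 — total 799
10–19: 671 × 0.955 = 641
20–29: 449 × 0.952 = 427
30–39: 933 × 0.939 = 876
40–49: 808 × 0.927 = 749
50–59: 844 × 0.94 = 793
60–69: 498 × 0.915 = 456
Population now: 0–9=799, 10–19=641, 20–29=427, 30–39=876, 40–49=749, 50–59=793, 60–69=456
— Period 3 —
Births: 427 × 0.169 = 72  |  876 × 0.308 = 270  |  749 × 0.465 = 348 — total 690
10–19: 799 × 0.955 = 763
20–29: 641 × 0.952 = 610
30–39: 427 × 0.939 = 401
40–49: 876 × 0.927 = 812
50–59: 749 × 0.94 = 704
60–69: 793 × 0.915 = 726
Population now: 0–9=690, 10–19=763, 20–29=610, 30–39=401, 40–49=812, 50–59=704, 60–69=726
— Period 4 —
Births: 610 × 0.169 = 103  |  401 × 0.308 = 124  |  812 × 0.465 = 378 — total 605
10–19: 690 × 0.955 = 659
20–29: 763 × 0.952 = 726
30–39: 610 × 0.939 = 573
40–49: 401 × 0.927 = 372
50–59: 812 × 0.94 = 763
60–69: 704 × 0.915 = 644
Population now: 0–9=605, 10–19=659, 20–29=726, 30–39=573, 40–49=372, 50–59=763, 60–69=644

605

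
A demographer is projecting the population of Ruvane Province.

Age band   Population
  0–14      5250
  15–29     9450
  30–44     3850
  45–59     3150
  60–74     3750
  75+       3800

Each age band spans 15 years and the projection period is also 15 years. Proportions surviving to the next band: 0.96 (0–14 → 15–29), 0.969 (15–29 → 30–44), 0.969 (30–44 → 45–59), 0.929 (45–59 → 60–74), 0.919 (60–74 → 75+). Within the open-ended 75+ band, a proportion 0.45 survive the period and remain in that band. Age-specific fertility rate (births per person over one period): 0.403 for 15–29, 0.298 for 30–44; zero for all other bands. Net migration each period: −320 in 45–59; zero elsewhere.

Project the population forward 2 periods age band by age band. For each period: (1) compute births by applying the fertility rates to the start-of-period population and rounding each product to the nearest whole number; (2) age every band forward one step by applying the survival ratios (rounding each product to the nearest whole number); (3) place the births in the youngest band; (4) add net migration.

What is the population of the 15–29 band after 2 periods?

(Bands numbered youngest = 1 to oldest = 6.)
[period 1]
Births: 9450 × 0.403 = 3808 ; 3850 × 0.298 = 1147 — total 4955
Band 2: 5250 × 0.96 = 5040
Band 3: 9450 × 0.969 = 9157
Band 4: 3850 × 0.969 = 3731
Band 5: 3150 × 0.929 = 2926
Band 6: 3750 × 0.919 + 3800 × 0.45 = 3446 + 1710 = 5156
Net migration: Band 4 − 320 → 3411
Giving 4955 / 5040 / 9157 / 3411 / 2926 / 5156.
[period 2]
Births: 5040 × 0.403 = 2031 ; 9157 × 0.298 = 2729 — total 4760
Band 2: 4955 × 0.96 = 4757
Band 3: 5040 × 0.969 = 4884
Band 4: 9157 × 0.969 = 8873
Band 5: 3411 × 0.929 = 3169
Band 6: 2926 × 0.919 + 5156 × 0.45 = 2689 + 2320 = 5009
Net migration: Band 4 − 320 → 8553
Giving 4760 / 4757 / 4884 / 8553 / 3169 / 5009.

4757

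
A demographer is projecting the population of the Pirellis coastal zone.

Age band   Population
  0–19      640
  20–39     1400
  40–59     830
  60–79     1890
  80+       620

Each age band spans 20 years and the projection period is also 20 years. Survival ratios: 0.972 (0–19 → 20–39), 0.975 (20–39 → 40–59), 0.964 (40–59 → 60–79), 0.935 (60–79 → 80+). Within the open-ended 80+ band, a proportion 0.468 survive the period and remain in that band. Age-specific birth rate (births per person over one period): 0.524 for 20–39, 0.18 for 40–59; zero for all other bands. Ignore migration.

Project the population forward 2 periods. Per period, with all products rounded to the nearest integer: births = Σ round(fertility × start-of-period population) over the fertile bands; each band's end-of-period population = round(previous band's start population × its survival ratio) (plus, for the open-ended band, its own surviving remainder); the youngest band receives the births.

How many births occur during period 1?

883

— Period 1 —
Births: 1400 × 0.524 = 734  |  830 × 0.18 = 149 → 883
20–39: 640 × 0.972 = 622
40–59: 1400 × 0.975 = 1365
60–79: 830 × 0.964 = 800
80+: 1890 × 0.935 + 620 × 0.468 = 1767 + 290 = 2057
Population now: 0–19=883, 20–39=622, 40–59=1365, 60–79=800, 80+=2057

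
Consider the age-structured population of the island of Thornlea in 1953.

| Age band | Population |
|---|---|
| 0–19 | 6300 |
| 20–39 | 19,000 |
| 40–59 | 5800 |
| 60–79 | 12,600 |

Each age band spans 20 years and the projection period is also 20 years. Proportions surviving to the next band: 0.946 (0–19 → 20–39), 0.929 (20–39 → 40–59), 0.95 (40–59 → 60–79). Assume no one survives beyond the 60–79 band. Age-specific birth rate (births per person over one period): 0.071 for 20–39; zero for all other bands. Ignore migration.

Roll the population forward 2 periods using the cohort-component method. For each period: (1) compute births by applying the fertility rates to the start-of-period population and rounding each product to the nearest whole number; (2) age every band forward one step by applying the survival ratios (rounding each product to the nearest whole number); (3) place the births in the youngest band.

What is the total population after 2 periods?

Numbering the bands 1..4 from youngest to oldest:
After projecting period 1:
Births: 19000 × 0.071 = 1349
Band 2: 6300 × 0.946 = 5960
Band 3: 19000 × 0.929 = 17651
Band 4: 5800 × 0.95 = 5510
End of period: [1349, 5960, 17651, 5510]
After projecting period 2:
Births: 5960 × 0.071 = 423
Band 2: 1349 × 0.946 = 1276
Band 3: 5960 × 0.929 = 5537
Band 4: 17651 × 0.95 = 16768
End of period: [423, 1276, 5537, 16768]
Total after period 2: 423 + 1276 + 5537 + 16768 = 24004

24004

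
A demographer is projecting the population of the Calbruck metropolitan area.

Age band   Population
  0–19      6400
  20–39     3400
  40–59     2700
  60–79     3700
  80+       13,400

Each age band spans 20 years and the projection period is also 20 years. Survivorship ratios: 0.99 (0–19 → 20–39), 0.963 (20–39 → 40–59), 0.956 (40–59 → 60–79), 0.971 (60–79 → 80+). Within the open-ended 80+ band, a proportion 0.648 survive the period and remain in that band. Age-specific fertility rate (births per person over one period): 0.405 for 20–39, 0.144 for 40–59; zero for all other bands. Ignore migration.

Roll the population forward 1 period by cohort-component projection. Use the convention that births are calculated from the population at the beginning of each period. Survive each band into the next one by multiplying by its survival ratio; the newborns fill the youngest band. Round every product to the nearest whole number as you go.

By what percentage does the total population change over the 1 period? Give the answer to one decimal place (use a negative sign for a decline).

-11.4

After projecting period 1:
Births: 3400 × 0.405 = 1377, 2700 × 0.144 = 389 — total 1766
20–39: 6400 × 0.99 = 6336
40–59: 3400 × 0.963 = 3274
60–79: 2700 × 0.956 = 2581
80+: 3700 × 0.971 + 13400 × 0.648 = 3593 + 8683 = 12276
End of period: [1766, 6336, 3274, 2581, 12276]
Total: 29600 → 26233; change = -3367; percentage change = -11.4%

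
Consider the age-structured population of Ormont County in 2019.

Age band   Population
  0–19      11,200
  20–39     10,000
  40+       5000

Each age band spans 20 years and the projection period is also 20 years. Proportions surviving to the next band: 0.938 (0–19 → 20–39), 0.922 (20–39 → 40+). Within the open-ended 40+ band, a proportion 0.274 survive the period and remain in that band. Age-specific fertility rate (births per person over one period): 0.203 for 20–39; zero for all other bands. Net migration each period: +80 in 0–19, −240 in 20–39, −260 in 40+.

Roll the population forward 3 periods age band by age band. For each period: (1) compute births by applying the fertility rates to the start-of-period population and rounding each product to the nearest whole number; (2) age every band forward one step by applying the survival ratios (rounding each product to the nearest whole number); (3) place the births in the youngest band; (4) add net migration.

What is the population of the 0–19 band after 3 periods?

433

Call the groups 1 to 3, youngest first.
Period 1.
Births: 10000 * 0.203 = 2030
Group 2: 11200 * 0.938 = 10506
Group 3: 10000 * 0.922 + 5000 * 0.274 = 9220 + 1370 = 10590
Net migration: Group 1 + 80 → 2110; Group 2 − 240 → 10266; Group 3 − 260 → 10330
Giving 2110 / 10266 / 10330.
Period 2.
Births: 10266 * 0.203 = 2084
Group 2: 2110 * 0.938 = 1979
Group 3: 10266 * 0.922 + 10330 * 0.274 = 9465 + 2830 = 12295
Net migration: Group 1 + 80 → 2164; Group 2 − 240 → 1739; Group 3 − 260 → 12035
Giving 2164 / 1739 / 12035.
Period 3.
Births: 1739 * 0.203 = 353
Group 2: 2164 * 0.938 = 2030
Group 3: 1739 * 0.922 + 12035 * 0.274 = 1603 + 3298 = 4901
Net migration: Group 1 + 80 → 433; Group 2 − 240 → 1790; Group 3 − 260 → 4641
Giving 433 / 1790 / 4641.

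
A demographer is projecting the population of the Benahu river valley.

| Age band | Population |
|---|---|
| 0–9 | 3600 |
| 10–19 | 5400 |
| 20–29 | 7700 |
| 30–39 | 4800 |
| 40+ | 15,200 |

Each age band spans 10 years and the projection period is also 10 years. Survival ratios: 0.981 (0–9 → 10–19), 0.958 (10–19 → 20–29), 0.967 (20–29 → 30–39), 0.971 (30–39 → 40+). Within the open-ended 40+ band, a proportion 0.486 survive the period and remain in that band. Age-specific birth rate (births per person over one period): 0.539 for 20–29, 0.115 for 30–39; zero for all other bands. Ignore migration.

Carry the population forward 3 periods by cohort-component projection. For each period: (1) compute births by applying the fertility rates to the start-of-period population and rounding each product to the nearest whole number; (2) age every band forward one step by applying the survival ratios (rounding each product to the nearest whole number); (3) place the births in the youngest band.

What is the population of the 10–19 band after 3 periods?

Call the bands 1 to 5, youngest first.
Period 1:
Births: 7700 × 0.539 = 4150, 4800 × 0.115 = 552 → 4702
Band 2: 3600 × 0.981 = 3532
Band 3: 5400 × 0.958 = 5173
Band 4: 7700 × 0.967 = 7446
Band 5: 4800 × 0.971 + 15200 × 0.486 = 4661 + 7387 = 12048
End of period: [4702, 3532, 5173, 7446, 12048]
Period 2:
Births: 5173 × 0.539 = 2788, 7446 × 0.115 = 856 → 3644
Band 2: 4702 × 0.981 = 4613
Band 3: 3532 × 0.958 = 3384
Band 4: 5173 × 0.967 = 5002
Band 5: 7446 × 0.971 + 12048 × 0.486 = 7230 + 5855 = 13085
End of period: [3644, 4613, 3384, 5002, 13085]
Period 3:
Births: 3384 × 0.539 = 1824, 5002 × 0.115 = 575 → 2399
Band 2: 3644 × 0.981 = 3575
Band 3: 4613 × 0.958 = 4419
Band 4: 3384 × 0.967 = 3272
Band 5: 5002 × 0.971 + 13085 × 0.486 = 4857 + 6359 = 11216
End of period: [2399, 3575, 4419, 3272, 11216]

3575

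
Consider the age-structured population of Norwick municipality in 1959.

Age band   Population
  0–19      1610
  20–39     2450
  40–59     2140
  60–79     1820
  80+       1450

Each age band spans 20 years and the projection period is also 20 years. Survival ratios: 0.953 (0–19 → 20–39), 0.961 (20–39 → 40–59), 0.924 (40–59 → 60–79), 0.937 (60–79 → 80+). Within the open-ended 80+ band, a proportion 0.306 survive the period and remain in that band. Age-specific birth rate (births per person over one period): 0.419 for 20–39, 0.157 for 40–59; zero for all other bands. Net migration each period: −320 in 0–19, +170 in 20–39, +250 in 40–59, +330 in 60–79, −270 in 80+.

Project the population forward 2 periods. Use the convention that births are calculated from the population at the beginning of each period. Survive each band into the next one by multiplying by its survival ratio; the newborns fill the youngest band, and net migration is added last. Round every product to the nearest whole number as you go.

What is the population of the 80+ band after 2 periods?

2467

Numbering the bands 1..5 from youngest to oldest:
— Period 1 —
Births: 2450 × 0.419 = 1027 ; 2140 × 0.157 = 336 ⇒ total 1363
Band 2: 1610 × 0.953 = 1534
Band 3: 2450 × 0.961 = 2354
Band 4: 2140 × 0.924 = 1977
Band 5: 1820 × 0.937 + 1450 × 0.306 = 1705 + 444 = 2149
Net migration: Band 1 − 320 → 1043; Band 2 + 170 → 1704; Band 3 + 250 → 2604; Band 4 + 330 → 2307; Band 5 − 270 → 1879
Giving 1043 / 1704 / 2604 / 2307 / 1879.
— Period 2 —
Births: 1704 × 0.419 = 714 ; 2604 × 0.157 = 409 ⇒ total 1123
Band 2: 1043 × 0.953 = 994
Band 3: 1704 × 0.961 = 1638
Band 4: 2604 × 0.924 = 2406
Band 5: 2307 × 0.937 + 1879 × 0.306 = 2162 + 575 = 2737
Net migration: Band 1 − 320 → 803; Band 2 + 170 → 1164; Band 3 + 250 → 1888; Band 4 + 330 → 2736; Band 5 − 270 → 2467
Giving 803 / 1164 / 1888 / 2736 / 2467.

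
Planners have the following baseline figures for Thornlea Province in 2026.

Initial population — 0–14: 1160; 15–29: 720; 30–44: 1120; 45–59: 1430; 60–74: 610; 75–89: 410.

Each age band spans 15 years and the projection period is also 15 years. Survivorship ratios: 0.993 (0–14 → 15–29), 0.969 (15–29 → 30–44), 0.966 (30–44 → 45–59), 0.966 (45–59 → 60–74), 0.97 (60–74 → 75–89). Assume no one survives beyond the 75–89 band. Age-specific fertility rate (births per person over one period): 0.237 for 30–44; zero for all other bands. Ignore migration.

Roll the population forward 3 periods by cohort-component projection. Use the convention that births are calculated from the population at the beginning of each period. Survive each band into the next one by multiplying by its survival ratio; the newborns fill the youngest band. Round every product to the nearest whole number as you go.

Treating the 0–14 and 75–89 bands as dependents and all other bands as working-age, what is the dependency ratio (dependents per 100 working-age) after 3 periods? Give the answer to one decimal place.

59.5

Period 1.
Births: 1120 × 0.237 = 265
15–29: 1160 × 0.993 = 1152
30–44: 720 × 0.969 = 698
45–59: 1120 × 0.966 = 1082
60–74: 1430 × 0.966 = 1381
75–89: 610 × 0.97 = 592
Population now: 0–14=265, 15–29=1152, 30–44=698, 45–59=1082, 60–74=1381, 75–89=592
Period 2.
Births: 698 × 0.237 = 165
15–29: 265 × 0.993 = 263
30–44: 1152 × 0.969 = 1116
45–59: 698 × 0.966 = 674
60–74: 1082 × 0.966 = 1045
75–89: 1381 × 0.97 = 1340
Population now: 0–14=165, 15–29=263, 30–44=1116, 45–59=674, 60–74=1045, 75–89=1340
Period 3.
Births: 1116 × 0.237 = 264
15–29: 165 × 0.993 = 164
30–44: 263 × 0.969 = 255
45–59: 1116 × 0.966 = 1078
60–74: 674 × 0.966 = 651
75–89: 1045 × 0.97 = 1014
Population now: 0–14=264, 15–29=164, 30–44=255, 45–59=1078, 60–74=651, 75–89=1014
Dependents (band 0–14 + band 75–89) = 264 + 1014 = 1278; working-age = 2148; ratio = 1278/2148 × 100 = 59.5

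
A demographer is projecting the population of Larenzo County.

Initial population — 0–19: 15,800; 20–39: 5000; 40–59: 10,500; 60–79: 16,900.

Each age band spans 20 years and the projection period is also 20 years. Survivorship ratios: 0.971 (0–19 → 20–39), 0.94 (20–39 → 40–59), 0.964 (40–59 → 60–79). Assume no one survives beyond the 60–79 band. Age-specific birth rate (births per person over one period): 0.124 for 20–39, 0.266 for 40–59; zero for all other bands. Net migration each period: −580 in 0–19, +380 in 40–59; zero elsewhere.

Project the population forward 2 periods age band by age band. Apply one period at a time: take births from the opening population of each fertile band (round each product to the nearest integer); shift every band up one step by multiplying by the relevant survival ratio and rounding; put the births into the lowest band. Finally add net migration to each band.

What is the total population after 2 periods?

25122

Let band 1 be 0–19 through band 4 = 60–79.
Period 1.
Births: 5000 * 0.124 = 620 ; 10500 * 0.266 = 2793 → total 3413
Band 2: 15800 * 0.971 = 15342
Band 3: 5000 * 0.94 = 4700
Band 4: 10500 * 0.964 = 10122
Net migration: Band 1 − 580 → 2833; Band 3 + 380 → 5080
Giving 2833 / 15342 / 5080 / 10122.
Period 2.
Births: 15342 * 0.124 = 1902 ; 5080 * 0.266 = 1351 → total 3253
Band 2: 2833 * 0.971 = 2751
Band 3: 15342 * 0.94 = 14421
Band 4: 5080 * 0.964 = 4897
Net migration: Band 1 − 580 → 2673; Band 3 + 380 → 14801
Giving 2673 / 2751 / 14801 / 4897.
Total after period 2: 2673 + 2751 + 14801 + 4897 = 25122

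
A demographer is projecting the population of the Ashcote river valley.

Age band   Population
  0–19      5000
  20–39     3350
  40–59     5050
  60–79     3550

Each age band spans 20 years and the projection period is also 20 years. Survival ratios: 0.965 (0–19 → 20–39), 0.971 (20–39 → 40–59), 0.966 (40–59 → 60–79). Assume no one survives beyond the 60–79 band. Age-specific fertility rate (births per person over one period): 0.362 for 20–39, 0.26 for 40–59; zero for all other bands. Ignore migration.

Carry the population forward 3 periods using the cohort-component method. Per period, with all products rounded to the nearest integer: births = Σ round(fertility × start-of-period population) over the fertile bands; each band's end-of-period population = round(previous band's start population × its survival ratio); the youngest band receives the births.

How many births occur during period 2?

[period 1]
Births: 3350 × 0.362 = 1213  |  5050 × 0.26 = 1313 → 2526
20–39: 5000 × 0.965 = 4825
40–59: 3350 × 0.971 = 3253
60–79: 5050 × 0.966 = 4878
Giving 2526 / 4825 / 3253 / 4878.
[period 2]
Births: 4825 × 0.362 = 1747  |  3253 × 0.26 = 846 → 2593
20–39: 2526 × 0.965 = 2438
40–59: 4825 × 0.971 = 4685
60–79: 3253 × 0.966 = 3142
Giving 2593 / 2438 / 4685 / 3142.

2593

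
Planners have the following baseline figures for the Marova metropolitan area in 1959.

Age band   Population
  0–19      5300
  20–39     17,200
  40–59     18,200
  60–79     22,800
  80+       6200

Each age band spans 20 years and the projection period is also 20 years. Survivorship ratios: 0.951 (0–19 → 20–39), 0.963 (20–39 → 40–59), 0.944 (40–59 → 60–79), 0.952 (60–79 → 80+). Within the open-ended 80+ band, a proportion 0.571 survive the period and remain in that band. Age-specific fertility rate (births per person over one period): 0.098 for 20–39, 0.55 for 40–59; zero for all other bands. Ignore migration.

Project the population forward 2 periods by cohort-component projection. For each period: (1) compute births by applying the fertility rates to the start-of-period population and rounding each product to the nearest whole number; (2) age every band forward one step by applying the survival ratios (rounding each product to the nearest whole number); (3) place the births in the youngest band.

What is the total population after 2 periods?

71988

Let band 1 be 0–19 through band 5 = 80+.
— Period 1 —
Births: 17200 × 0.098 = 1686 ; 18200 × 0.55 = 10010 ⇒ total 11696
Band 2: 5300 × 0.951 = 5040
Band 3: 17200 × 0.963 = 16564
Band 4: 18200 × 0.944 = 17181
Band 5: 22800 × 0.952 + 6200 × 0.571 = 21706 + 3540 = 25246
→ [11696, 5040, 16564, 17181, 25246]
— Period 2 —
Births: 5040 × 0.098 = 494 ; 16564 × 0.55 = 9110 ⇒ total 9604
Band 2: 11696 × 0.951 = 11123
Band 3: 5040 × 0.963 = 4854
Band 4: 16564 × 0.944 = 15636
Band 5: 17181 × 0.952 + 25246 × 0.571 = 16356 + 14415 = 30771
→ [9604, 11123, 4854, 15636, 30771]
Total after period 2: 9604 + 11123 + 4854 + 15636 + 30771 = 71988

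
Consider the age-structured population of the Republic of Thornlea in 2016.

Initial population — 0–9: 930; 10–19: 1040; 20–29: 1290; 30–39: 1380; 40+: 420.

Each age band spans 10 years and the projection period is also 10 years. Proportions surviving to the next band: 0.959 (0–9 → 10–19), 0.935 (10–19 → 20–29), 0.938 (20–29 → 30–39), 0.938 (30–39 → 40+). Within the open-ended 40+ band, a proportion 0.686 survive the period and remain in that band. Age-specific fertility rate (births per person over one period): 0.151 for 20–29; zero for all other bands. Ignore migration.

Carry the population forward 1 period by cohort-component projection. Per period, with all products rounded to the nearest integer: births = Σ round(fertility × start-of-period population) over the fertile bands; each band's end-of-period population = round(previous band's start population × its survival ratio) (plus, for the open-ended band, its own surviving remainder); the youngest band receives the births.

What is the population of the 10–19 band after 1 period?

892

Period 1.
Births: 1290 × 0.151 = 195
10–19: 930 × 0.959 = 892
20–29: 1040 × 0.935 = 972
30–39: 1290 × 0.938 = 1210
40+: 1380 × 0.938 + 420 × 0.686 = 1294 + 288 = 1582
Population now: 0–9=195, 10–19=892, 20–29=972, 30–39=1210, 40+=1582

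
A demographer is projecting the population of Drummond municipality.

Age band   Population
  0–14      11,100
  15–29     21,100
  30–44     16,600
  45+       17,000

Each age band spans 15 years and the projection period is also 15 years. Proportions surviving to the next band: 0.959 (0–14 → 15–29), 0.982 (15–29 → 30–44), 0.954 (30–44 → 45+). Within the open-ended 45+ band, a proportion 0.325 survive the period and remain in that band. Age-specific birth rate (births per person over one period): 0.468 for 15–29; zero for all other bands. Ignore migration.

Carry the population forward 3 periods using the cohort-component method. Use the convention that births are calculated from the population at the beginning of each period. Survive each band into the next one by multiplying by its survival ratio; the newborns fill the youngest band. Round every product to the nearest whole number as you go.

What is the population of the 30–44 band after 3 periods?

9300

Period 1.
Births: 21100 * 0.468 = 9875
15–29: 11100 * 0.959 = 10645
30–44: 21100 * 0.982 = 20720
45+: 16600 * 0.954 + 17000 * 0.325 = 15836 + 5525 = 21361
Giving 9875 / 10645 / 20720 / 21361.
Period 2.
Births: 10645 * 0.468 = 4982
15–29: 9875 * 0.959 = 9470
30–44: 10645 * 0.982 = 10453
45+: 20720 * 0.954 + 21361 * 0.325 = 19767 + 6942 = 26709
Giving 4982 / 9470 / 10453 / 26709.
Period 3.
Births: 9470 * 0.468 = 4432
15–29: 4982 * 0.959 = 4778
30–44: 9470 * 0.982 = 9300
45+: 10453 * 0.954 + 26709 * 0.325 = 9972 + 8680 = 18652
Giving 4432 / 4778 / 9300 / 18652.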